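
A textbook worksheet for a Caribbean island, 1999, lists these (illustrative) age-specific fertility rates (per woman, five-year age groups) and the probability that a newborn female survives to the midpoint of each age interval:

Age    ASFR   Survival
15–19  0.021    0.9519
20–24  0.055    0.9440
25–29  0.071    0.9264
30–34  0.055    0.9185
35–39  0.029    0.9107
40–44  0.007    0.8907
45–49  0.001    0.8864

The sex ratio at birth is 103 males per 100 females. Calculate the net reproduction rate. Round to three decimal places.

Proportion female at birth = 100 / (100 + 103) = 0.49261.
Weighting each age-specific rate by interval width and survival:
  15–19: 5 × 0.021 × 0.9519 = 0.09995
  20–24: 5 × 0.055 × 0.9440 = 0.25960
  25–29: 5 × 0.071 × 0.9264 = 0.32887
  30–34: 5 × 0.055 × 0.9185 = 0.25259
  35–39: 5 × 0.029 × 0.9107 = 0.13205
  40–44: 5 × 0.007 × 0.8907 = 0.03117
  45–49: 5 × 0.001 × 0.8864 = 0.00443
Sum = 1.10866
NRR = 0.49261 × 1.10866 = 0.54614
NRR < 1, so the cohort does not fully replace itself.

0.546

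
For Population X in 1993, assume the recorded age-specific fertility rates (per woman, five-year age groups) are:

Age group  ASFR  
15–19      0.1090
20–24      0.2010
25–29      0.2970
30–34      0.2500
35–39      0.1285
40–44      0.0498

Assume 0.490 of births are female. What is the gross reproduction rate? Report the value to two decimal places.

2.54

Proportion female at birth = 0.490.
Sum of ASFRs = 0.1090 + 0.2010 + 0.2970 + 0.2500 + 0.1285 + 0.0498 = 1.0353
TFR = 5 × 1.0353 = 5.1765
GRR = 0.490 × 5.1765 = 2.53649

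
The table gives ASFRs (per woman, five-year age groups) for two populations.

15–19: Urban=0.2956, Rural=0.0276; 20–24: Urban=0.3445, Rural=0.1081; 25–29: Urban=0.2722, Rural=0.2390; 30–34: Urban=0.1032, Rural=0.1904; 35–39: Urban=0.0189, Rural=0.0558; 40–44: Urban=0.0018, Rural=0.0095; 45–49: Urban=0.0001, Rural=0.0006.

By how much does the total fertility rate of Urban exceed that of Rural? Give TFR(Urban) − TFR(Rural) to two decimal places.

2.03

Urban:
  Sum of ASFRs = 0.2956 + 0.3445 + 0.2722 + 0.1032 + 0.0189 + 0.0018 + 0.0001 = 1.0363
  TFR = 5 × 1.0363 = 5.1815
Rural:
  Sum of ASFRs = 0.0276 + 0.1081 + 0.2390 + 0.1904 + 0.0558 + 0.0095 + 0.0006 = 0.6310
  TFR = 5 × 0.6310 = 3.155
Difference = 5.1815 − 3.155 = 2.0265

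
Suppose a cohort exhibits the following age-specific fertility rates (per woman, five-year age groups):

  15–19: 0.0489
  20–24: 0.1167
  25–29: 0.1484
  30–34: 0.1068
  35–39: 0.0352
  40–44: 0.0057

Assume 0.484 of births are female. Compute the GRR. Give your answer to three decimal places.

Proportion female at birth = 0.484.
Sum of ASFRs = 0.0489 + 0.1167 + 0.1484 + 0.1068 + 0.0352 + 0.0057 = 0.4617
TFR = 5 × 0.4617 = 2.3085
GRR = 0.484 × 2.3085 = 1.11731

1.117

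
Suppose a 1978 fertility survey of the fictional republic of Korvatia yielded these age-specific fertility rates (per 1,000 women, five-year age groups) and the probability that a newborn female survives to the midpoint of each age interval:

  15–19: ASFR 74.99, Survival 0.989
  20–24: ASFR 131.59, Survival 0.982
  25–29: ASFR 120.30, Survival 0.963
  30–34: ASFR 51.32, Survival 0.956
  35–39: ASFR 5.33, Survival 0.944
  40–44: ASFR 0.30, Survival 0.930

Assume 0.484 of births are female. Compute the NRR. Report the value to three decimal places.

0.904

Proportion female at birth = 0.484.
Each age group contributes 5 × ASFR × survival:
  15–19: 5 × 74.99/1000 × 0.989 = 0.37083
  20–24: 5 × 131.59/1000 × 0.982 = 0.64611
  25–29: 5 × 120.30/1000 × 0.963 = 0.57924
  30–34: 5 × 51.32/1000 × 0.956 = 0.24531
  35–39: 5 × 5.33/1000 × 0.944 = 0.02516
  40–44: 5 × 0.30/1000 × 0.930 = 0.00140
Sum = 1.86805
NRR = 0.484 × 1.86805 = 0.90414
With NRR below 1 the population is below replacement fertility.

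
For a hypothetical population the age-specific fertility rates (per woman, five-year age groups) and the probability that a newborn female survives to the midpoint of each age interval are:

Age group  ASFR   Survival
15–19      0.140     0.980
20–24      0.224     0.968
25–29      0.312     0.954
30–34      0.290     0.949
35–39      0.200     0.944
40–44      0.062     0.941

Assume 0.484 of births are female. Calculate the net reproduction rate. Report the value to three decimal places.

Proportion female at birth = 0.484.
Each age group contributes 5 × ASFR × survival:
  15–19: 5 × 0.140 × 0.980 = 0.68600
  20–24: 5 × 0.224 × 0.968 = 1.08416
  25–29: 5 × 0.312 × 0.954 = 1.48824
  30–34: 5 × 0.290 × 0.949 = 1.37605
  35–39: 5 × 0.200 × 0.944 = 0.94400
  40–44: 5 × 0.062 × 0.941 = 0.29171
Sum = 5.87016
NRR = 0.484 × 5.87016 = 2.84116
With NRR above 1 the population is above replacement fertility.

2.841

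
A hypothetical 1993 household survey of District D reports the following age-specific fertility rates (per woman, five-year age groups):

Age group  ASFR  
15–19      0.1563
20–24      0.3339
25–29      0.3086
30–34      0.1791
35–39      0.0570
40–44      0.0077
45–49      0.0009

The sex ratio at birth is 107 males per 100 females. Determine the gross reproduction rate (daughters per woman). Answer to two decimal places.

Proportion female at birth = 100 / (100 + 107) = 0.48309.
Sum of ASFRs = 0.1563 + 0.3339 + 0.3086 + 0.1791 + 0.0570 + 0.0077 + 0.0009 = 1.0435
TFR = 5 × 1.0435 = 5.2175
GRR = 0.48309 × 5.2175 = 2.52052

2.52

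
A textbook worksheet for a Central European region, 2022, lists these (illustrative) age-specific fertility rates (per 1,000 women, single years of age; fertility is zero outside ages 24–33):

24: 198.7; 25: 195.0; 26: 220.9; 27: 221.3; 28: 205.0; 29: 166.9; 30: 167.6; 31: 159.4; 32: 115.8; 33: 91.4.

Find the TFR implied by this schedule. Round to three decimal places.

1.742

Sum of ASFRs = 198.7 + 195.0 + 220.9 + 221.3 + 205.0 + 166.9 + 167.6 + 159.4 + 115.8 + 91.4 = 1742.0
TFR = 1742.0 / 1000 = 1.742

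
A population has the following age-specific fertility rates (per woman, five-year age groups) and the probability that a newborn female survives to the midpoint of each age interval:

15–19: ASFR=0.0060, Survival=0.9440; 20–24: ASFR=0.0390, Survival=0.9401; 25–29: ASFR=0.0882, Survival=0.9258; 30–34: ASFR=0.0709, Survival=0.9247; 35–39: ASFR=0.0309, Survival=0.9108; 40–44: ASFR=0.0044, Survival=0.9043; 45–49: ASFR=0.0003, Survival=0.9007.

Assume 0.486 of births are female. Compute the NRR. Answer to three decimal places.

Proportion female at birth = 0.486.
Per-age-group product (5 × ASFR × survival probability):
  15–19: 5 × 0.0060 × 0.9440 = 0.02832
  20–24: 5 × 0.0390 × 0.9401 = 0.18332
  25–29: 5 × 0.0882 × 0.9258 = 0.40828
  30–34: 5 × 0.0709 × 0.9247 = 0.32781
  35–39: 5 × 0.0309 × 0.9108 = 0.14072
  40–44: 5 × 0.0044 × 0.9043 = 0.01989
  45–49: 5 × 0.0003 × 0.9007 = 0.00135
Sum = 1.10969
NRR = 0.486 × 1.10969 = 0.53931

0.539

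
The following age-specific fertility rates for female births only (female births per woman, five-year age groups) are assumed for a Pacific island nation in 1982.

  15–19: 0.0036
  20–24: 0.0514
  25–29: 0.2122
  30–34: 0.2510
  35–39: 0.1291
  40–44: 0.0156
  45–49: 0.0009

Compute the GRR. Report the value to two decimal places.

Sum of female ASFRs = 0.0036 + 0.0514 + 0.2122 + 0.2510 + 0.1291 + 0.0156 + 0.0009 = 0.6638
GRR = 5 × 0.6638 = 3.319

3.32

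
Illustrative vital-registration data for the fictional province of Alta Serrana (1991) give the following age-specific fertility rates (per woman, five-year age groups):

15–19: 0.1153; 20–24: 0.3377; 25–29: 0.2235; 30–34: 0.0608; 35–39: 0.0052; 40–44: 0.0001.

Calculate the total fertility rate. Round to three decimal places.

3.713

Sum of ASFRs = 0.1153 + 0.3377 + 0.2235 + 0.0608 + 0.0052 + 0.0001 = 0.7426
TFR = 5 × 0.7426 = 3.713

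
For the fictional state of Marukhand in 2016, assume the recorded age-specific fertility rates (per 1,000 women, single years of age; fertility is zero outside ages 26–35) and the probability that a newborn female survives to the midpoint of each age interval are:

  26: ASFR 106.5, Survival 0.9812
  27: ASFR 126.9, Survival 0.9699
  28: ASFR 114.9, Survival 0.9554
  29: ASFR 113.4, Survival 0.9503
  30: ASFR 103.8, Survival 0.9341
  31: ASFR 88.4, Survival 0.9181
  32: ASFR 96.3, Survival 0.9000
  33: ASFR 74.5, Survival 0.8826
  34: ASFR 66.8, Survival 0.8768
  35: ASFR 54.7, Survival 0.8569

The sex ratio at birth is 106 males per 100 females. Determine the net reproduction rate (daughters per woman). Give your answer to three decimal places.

0.428

Proportion female at birth = 100 / (100 + 106) = 0.48544.
Each age group contributes 1 × ASFR × survival:
  26: 1 × 106.5/1000 × 0.9812 = 0.10450
  27: 1 × 126.9/1000 × 0.9699 = 0.12308
  28: 1 × 114.9/1000 × 0.9554 = 0.10978
  29: 1 × 113.4/1000 × 0.9503 = 0.10776
  30: 1 × 103.8/1000 × 0.9341 = 0.09696
  31: 1 × 88.4/1000 × 0.9181 = 0.08116
  32: 1 × 96.3/1000 × 0.9000 = 0.08667
  33: 1 × 74.5/1000 × 0.8826 = 0.06575
  34: 1 × 66.8/1000 × 0.8768 = 0.05857
  35: 1 × 54.7/1000 × 0.8569 = 0.04687
Sum = 0.88110
NRR = 0.48544 × 0.88110 = 0.42772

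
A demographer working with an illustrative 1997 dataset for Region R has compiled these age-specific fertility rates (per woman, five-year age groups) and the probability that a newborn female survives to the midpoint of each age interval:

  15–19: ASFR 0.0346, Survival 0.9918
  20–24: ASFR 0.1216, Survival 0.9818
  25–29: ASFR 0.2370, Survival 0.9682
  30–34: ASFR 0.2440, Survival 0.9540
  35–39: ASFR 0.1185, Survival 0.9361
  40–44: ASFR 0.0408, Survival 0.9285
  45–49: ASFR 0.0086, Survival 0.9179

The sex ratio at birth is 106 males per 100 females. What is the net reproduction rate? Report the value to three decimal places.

Proportion female at birth = 100 / (100 + 106) = 0.48544.
Each age group contributes 5 × ASFR × survival:
  15–19: 5 × 0.0346 × 0.9918 = 0.17158
  20–24: 5 × 0.1216 × 0.9818 = 0.59693
  25–29: 5 × 0.2370 × 0.9682 = 1.14732
  30–34: 5 × 0.2440 × 0.9540 = 1.16388
  35–39: 5 × 0.1185 × 0.9361 = 0.55464
  40–44: 5 × 0.0408 × 0.9285 = 0.18941
  45–49: 5 × 0.0086 × 0.9179 = 0.03947
Sum = 3.86323
NRR = 0.48544 × 3.86323 = 1.87537

1.875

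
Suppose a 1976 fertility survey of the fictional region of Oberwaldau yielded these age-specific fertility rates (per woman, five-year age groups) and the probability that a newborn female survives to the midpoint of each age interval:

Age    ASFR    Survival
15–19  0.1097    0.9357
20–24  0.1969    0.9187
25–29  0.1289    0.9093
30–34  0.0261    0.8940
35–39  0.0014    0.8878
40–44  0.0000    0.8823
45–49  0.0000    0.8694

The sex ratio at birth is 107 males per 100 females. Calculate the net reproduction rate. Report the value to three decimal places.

Proportion female at birth = 100 / (100 + 107) = 0.48309.
Each age group contributes 5 × ASFR × survival:
  15–19: 5 × 0.1097 × 0.9357 = 0.51323
  20–24: 5 × 0.1969 × 0.9187 = 0.90446
  25–29: 5 × 0.1289 × 0.9093 = 0.58604
  30–34: 5 × 0.0261 × 0.8940 = 0.11667
  35–39: 5 × 0.0014 × 0.8878 = 0.00621
  40–44: 5 × 0.0000 × 0.8823 = 0.00000
  45–49: 5 × 0.0000 × 0.8694 = 0.00000
Sum = 2.12661
NRR = 0.48309 × 2.12661 = 1.02734
An NRR exceeding 1 indicates intrinsic growth under these rates.

1.027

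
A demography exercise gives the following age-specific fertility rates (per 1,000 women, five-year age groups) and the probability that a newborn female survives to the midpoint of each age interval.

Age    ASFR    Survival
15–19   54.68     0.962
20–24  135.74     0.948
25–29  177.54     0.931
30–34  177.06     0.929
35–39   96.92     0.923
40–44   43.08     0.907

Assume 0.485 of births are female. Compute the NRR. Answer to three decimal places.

1.551

Proportion female at birth = 0.485.
Weighting each age-specific rate by interval width and survival:
  15–19: 5 × 54.68/1000 × 0.962 = 0.26301
  20–24: 5 × 135.74/1000 × 0.948 = 0.64341
  25–29: 5 × 177.54/1000 × 0.931 = 0.82645
  30–34: 5 × 177.06/1000 × 0.929 = 0.82244
  35–39: 5 × 96.92/1000 × 0.923 = 0.44729
  40–44: 5 × 43.08/1000 × 0.907 = 0.19537
Sum = 3.19797
NRR = 0.485 × 3.19797 = 1.55102
NRR > 1, so each generation more than replaces itself.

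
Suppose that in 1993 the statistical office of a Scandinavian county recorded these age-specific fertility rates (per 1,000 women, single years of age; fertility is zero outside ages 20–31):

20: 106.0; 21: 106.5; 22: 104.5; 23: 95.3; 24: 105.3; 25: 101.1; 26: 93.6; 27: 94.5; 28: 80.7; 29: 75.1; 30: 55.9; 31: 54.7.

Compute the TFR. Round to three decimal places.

Sum of ASFRs = 106.0 + 106.5 + 104.5 + 95.3 + 105.3 + 101.1 + 93.6 + 94.5 + 80.7 + 75.1 + 55.9 + 54.7 = 1073.2
TFR = 1073.2 / 1000 = 1.0732

1.073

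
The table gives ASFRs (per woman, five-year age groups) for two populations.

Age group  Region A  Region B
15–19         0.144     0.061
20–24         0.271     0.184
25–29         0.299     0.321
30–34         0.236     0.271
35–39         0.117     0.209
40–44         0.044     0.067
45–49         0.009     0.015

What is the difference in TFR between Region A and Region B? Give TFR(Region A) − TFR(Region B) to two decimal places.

Region A:
  Sum of ASFRs = 0.144 + 0.271 + 0.299 + 0.236 + 0.117 + 0.044 + 0.009 = 1.120
  TFR = 5 × 1.120 = 5.6
Region B:
  Sum of ASFRs = 0.061 + 0.184 + 0.321 + 0.271 + 0.209 + 0.067 + 0.015 = 1.128
  TFR = 5 × 1.128 = 5.64
Difference = 5.6 − 5.64 = -0.04

-0.04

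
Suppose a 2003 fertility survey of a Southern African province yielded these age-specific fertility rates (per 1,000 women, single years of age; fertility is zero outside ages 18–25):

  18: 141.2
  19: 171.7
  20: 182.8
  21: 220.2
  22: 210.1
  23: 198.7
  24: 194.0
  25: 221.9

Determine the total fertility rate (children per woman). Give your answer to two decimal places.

Sum of ASFRs = 141.2 + 171.7 + 182.8 + 220.2 + 210.1 + 198.7 + 194.0 + 221.9 = 1540.6
TFR = 1540.6 / 1000 = 1.5406

1.54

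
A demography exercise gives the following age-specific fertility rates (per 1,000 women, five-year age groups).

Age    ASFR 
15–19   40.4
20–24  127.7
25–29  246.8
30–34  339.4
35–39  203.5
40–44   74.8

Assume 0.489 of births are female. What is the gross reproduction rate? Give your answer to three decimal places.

2.525

Proportion female at birth = 0.489.
Sum of ASFRs = 40.4 + 127.7 + 246.8 + 339.4 + 203.5 + 74.8 = 1032.6
TFR = 5 × 1032.6 / 1000 = 5.163
GRR = 0.489 × 5.163 = 2.52471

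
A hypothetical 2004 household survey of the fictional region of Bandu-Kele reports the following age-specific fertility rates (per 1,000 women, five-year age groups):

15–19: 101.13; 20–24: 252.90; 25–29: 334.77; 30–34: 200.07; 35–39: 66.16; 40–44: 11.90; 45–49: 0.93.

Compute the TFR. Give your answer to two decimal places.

Sum of ASFRs = 101.13 + 252.90 + 334.77 + 200.07 + 66.16 + 11.90 + 0.93 = 967.86
TFR = 5 × 967.86 / 1000 = 4.8393

4.84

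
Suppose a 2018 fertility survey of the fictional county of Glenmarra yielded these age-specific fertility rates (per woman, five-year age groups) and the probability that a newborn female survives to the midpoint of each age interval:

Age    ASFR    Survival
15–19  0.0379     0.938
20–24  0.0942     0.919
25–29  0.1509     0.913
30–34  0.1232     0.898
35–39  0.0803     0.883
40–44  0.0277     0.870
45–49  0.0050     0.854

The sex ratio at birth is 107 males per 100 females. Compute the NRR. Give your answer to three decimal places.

1.135

Proportion female at birth = 100 / (100 + 107) = 0.48309.
Weighting each age-specific rate by interval width and survival:
  15–19: 5 × 0.0379 × 0.938 = 0.17775
  20–24: 5 × 0.0942 × 0.919 = 0.43285
  25–29: 5 × 0.1509 × 0.913 = 0.68886
  30–34: 5 × 0.1232 × 0.898 = 0.55317
  35–39: 5 × 0.0803 × 0.883 = 0.35452
  40–44: 5 × 0.0277 × 0.870 = 0.12050
  45–49: 5 × 0.0050 × 0.854 = 0.02135
Sum = 2.34900
NRR = 0.48309 × 2.34900 = 1.13478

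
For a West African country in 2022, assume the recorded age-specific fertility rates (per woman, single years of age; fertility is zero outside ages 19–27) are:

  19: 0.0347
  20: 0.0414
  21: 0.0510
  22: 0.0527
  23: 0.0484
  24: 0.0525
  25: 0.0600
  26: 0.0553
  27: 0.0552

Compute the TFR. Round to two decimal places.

0.45

Sum of ASFRs = 0.0347 + 0.0414 + 0.0510 + 0.0527 + 0.0484 + 0.0525 + 0.0600 + 0.0553 + 0.0552 = 0.4512
TFR = 0.4512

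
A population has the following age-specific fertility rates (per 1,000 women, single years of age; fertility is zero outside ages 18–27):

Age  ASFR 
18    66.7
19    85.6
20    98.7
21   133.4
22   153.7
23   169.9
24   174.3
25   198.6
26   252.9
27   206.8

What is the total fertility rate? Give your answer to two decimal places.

1.54

Sum of ASFRs = 66.7 + 85.6 + 98.7 + 133.4 + 153.7 + 169.9 + 174.3 + 198.6 + 252.9 + 206.8 = 1540.6
TFR = 1540.6 / 1000 = 1.5406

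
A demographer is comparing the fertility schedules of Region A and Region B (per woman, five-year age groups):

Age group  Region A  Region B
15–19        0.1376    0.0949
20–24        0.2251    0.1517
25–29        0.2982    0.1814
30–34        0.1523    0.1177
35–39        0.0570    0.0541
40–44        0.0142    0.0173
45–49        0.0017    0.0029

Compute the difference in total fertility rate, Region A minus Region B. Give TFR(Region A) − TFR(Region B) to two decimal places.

1.33

Region A:
  Sum of ASFRs = 0.1376 + 0.2251 + 0.2982 + 0.1523 + 0.0570 + 0.0142 + 0.0017 = 0.8861
  TFR = 5 × 0.8861 = 4.4305
Region B:
  Sum of ASFRs = 0.0949 + 0.1517 + 0.1814 + 0.1177 + 0.0541 + 0.0173 + 0.0029 = 0.6200
  TFR = 5 × 0.6200 = 3.1
Difference = 4.4305 − 3.1 = 1.3305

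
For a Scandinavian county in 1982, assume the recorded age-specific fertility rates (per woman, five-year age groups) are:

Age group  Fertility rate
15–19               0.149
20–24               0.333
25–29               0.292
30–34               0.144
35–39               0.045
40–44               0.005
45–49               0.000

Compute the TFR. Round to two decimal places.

Sum of ASFRs = 0.149 + 0.333 + 0.292 + 0.144 + 0.045 + 0.005 + 0.000 = 0.968
TFR = 5 × 0.968 = 4.84

4.84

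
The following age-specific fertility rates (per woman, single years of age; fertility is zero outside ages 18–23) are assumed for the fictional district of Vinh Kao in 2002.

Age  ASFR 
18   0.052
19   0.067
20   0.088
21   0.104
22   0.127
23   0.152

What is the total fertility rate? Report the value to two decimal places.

0.59

Sum of ASFRs = 0.052 + 0.067 + 0.088 + 0.104 + 0.127 + 0.152 = 0.590
TFR = 0.59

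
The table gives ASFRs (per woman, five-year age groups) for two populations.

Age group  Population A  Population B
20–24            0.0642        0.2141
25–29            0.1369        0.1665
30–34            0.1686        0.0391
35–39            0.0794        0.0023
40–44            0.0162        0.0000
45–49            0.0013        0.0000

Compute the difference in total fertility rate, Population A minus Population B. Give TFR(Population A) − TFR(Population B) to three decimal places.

0.223

Population A:
  Sum of ASFRs = 0.0642 + 0.1369 + 0.1686 + 0.0794 + 0.0162 + 0.0013 = 0.4666
  TFR = 5 × 0.4666 = 2.333
Population B:
  Sum of ASFRs = 0.2141 + 0.1665 + 0.0391 + 0.0023 + 0.0000 + 0.0000 = 0.4220
  TFR = 5 × 0.4220 = 2.11
Difference = 2.333 − 2.11 = 0.223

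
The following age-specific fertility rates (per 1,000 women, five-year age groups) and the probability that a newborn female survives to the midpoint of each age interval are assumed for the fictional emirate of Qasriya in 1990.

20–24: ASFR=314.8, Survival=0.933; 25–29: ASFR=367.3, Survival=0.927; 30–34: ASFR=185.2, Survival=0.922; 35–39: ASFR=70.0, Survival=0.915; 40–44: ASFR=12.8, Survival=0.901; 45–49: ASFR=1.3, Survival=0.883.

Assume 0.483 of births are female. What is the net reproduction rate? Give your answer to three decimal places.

Proportion female at birth = 0.483.
Weighting each age-specific rate by interval width and survival:
  20–24: 5 × 314.8/1000 × 0.933 = 1.46854
  25–29: 5 × 367.3/1000 × 0.927 = 1.70244
  30–34: 5 × 185.2/1000 × 0.922 = 0.85377
  35–39: 5 × 70.0/1000 × 0.915 = 0.32025
  40–44: 5 × 12.8/1000 × 0.901 = 0.05766
  45–49: 5 × 1.3/1000 × 0.883 = 0.00574
Sum = 4.40840
NRR = 0.483 × 4.40840 = 2.12926
With NRR above 1 the population is above replacement fertility.

2.129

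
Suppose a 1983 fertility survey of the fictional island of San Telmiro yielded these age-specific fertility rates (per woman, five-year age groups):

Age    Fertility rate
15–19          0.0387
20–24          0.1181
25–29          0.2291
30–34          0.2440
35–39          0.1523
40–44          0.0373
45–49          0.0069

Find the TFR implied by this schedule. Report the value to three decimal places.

4.132

Sum of ASFRs = 0.0387 + 0.1181 + 0.2291 + 0.2440 + 0.1523 + 0.0373 + 0.0069 = 0.8264
TFR = 5 × 0.8264 = 4.132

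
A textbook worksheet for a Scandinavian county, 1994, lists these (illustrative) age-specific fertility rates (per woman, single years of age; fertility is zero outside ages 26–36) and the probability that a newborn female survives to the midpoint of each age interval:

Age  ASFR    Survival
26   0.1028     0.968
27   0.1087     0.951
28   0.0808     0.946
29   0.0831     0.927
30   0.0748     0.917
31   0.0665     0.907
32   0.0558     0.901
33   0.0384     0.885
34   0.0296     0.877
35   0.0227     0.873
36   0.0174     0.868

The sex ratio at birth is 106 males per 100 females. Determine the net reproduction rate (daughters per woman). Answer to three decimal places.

0.306

Proportion female at birth = 100 / (100 + 106) = 0.48544.
Survival-weighted fertility by age (1·fₓ·Sₓ):
  26: 1 × 0.1028 × 0.968 = 0.09951
  27: 1 × 0.1087 × 0.951 = 0.10337
  28: 1 × 0.0808 × 0.946 = 0.07644
  29: 1 × 0.0831 × 0.927 = 0.07703
  30: 1 × 0.0748 × 0.917 = 0.06859
  31: 1 × 0.0665 × 0.907 = 0.06032
  32: 1 × 0.0558 × 0.901 = 0.05028
  33: 1 × 0.0384 × 0.885 = 0.03398
  34: 1 × 0.0296 × 0.877 = 0.02596
  35: 1 × 0.0227 × 0.873 = 0.01982
  36: 1 × 0.0174 × 0.868 = 0.01510
Sum = 0.63040
NRR = 0.48544 × 0.63040 = 0.30602
An NRR under 1 implies long-run decline under these rates.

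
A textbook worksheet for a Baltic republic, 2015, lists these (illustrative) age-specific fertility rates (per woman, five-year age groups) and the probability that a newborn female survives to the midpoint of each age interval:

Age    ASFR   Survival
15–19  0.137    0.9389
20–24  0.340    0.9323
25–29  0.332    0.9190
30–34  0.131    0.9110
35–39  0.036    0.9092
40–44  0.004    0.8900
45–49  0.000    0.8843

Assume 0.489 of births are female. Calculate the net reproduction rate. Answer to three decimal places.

2.216

Proportion female at birth = 0.489.
Survival-weighted fertility by age (5·fₓ·Sₓ):
  15–19: 5 × 0.137 × 0.9389 = 0.64315
  20–24: 5 × 0.340 × 0.9323 = 1.58491
  25–29: 5 × 0.332 × 0.9190 = 1.52554
  30–34: 5 × 0.131 × 0.9110 = 0.59671
  35–39: 5 × 0.036 × 0.9092 = 0.16366
  40–44: 5 × 0.004 × 0.8900 = 0.01780
  45–49: 5 × 0.000 × 0.8843 = 0.00000
Sum = 4.53177
NRR = 0.489 × 4.53177 = 2.21604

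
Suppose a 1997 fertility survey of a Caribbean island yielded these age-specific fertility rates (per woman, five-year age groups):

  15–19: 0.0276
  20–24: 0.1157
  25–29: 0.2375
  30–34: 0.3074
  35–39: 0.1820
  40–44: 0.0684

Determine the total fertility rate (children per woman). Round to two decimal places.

4.69

Sum of ASFRs = 0.0276 + 0.1157 + 0.2375 + 0.3074 + 0.1820 + 0.0684 = 0.9386
TFR = 5 × 0.9386 = 4.693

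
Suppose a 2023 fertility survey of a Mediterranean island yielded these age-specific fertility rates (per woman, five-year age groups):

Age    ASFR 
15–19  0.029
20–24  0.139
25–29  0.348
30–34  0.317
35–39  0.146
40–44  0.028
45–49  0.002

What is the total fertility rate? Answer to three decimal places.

5.045

Sum of ASFRs = 0.029 + 0.139 + 0.348 + 0.317 + 0.146 + 0.028 + 0.002 = 1.009
TFR = 5 × 1.009 = 5.045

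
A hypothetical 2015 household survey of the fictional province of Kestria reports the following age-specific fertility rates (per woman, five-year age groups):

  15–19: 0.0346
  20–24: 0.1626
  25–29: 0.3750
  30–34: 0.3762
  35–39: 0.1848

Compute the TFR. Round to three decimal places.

5.666

Sum of ASFRs = 0.0346 + 0.1626 + 0.3750 + 0.3762 + 0.1848 = 1.1332
TFR = 5 × 1.1332 = 5.666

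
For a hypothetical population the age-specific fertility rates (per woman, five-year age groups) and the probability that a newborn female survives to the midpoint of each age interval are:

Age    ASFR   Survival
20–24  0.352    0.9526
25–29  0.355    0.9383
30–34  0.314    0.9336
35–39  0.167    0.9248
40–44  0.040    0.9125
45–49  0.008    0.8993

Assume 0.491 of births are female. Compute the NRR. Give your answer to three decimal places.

Proportion female at birth = 0.491.
Each age group contributes 5 × ASFR × survival:
  20–24: 5 × 0.352 × 0.9526 = 1.67658
  25–29: 5 × 0.355 × 0.9383 = 1.66548
  30–34: 5 × 0.314 × 0.9336 = 1.46575
  35–39: 5 × 0.167 × 0.9248 = 0.77221
  40–44: 5 × 0.040 × 0.9125 = 0.18250
  45–49: 5 × 0.008 × 0.8993 = 0.03597
Sum = 5.79849
NRR = 0.491 × 5.79849 = 2.84706

2.847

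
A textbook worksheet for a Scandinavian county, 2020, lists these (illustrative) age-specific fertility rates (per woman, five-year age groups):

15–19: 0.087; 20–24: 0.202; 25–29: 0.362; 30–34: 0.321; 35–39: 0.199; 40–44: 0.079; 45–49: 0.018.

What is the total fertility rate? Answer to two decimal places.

Sum of ASFRs = 0.087 + 0.202 + 0.362 + 0.321 + 0.199 + 0.079 + 0.018 = 1.268
TFR = 5 × 1.268 = 6.34

6.34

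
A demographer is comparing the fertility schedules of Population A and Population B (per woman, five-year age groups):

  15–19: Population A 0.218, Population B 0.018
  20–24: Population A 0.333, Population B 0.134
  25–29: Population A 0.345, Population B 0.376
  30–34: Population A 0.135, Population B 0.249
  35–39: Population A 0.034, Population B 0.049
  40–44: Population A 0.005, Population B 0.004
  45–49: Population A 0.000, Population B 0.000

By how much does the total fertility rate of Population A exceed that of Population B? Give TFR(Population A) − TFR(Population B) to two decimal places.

Population A:
  Sum of ASFRs = 0.218 + 0.333 + 0.345 + 0.135 + 0.034 + 0.005 + 0.000 = 1.070
  TFR = 5 × 1.070 = 5.35
Population B:
  Sum of ASFRs = 0.018 + 0.134 + 0.376 + 0.249 + 0.049 + 0.004 + 0.000 = 0.830
  TFR = 5 × 0.830 = 4.15
Difference = 5.35 − 4.15 = 1.2

1.20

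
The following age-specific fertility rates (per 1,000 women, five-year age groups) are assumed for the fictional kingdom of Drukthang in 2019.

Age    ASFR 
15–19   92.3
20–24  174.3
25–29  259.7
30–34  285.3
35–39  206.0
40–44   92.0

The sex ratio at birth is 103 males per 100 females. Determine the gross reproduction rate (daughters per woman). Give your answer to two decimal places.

2.73

Proportion female at birth = 100 / (100 + 103) = 0.49261.
Sum of ASFRs = 92.3 + 174.3 + 259.7 + 285.3 + 206.0 + 92.0 = 1109.6
TFR = 5 × 1109.6 / 1000 = 5.548
GRR = 0.49261 × 5.548 = 2.73300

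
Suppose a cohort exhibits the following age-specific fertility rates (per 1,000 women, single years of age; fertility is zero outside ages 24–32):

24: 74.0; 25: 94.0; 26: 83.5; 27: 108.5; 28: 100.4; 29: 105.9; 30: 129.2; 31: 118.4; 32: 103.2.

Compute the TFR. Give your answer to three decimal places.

Sum of ASFRs = 74.0 + 94.0 + 83.5 + 108.5 + 100.4 + 105.9 + 129.2 + 118.4 + 103.2 = 917.1
TFR = 917.1 / 1000 = 0.9171

0.917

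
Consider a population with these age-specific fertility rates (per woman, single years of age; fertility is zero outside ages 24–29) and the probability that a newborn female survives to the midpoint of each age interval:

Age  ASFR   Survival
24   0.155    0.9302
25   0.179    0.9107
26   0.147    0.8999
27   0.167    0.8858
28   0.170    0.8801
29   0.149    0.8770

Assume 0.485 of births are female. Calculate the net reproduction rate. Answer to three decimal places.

Proportion female at birth = 0.485.
Weighting each age-specific rate by interval width and survival:
  24: 1 × 0.155 × 0.9302 = 0.14418
  25: 1 × 0.179 × 0.9107 = 0.16302
  26: 1 × 0.147 × 0.8999 = 0.13229
  27: 1 × 0.167 × 0.8858 = 0.14793
  28: 1 × 0.170 × 0.8801 = 0.14962
  29: 1 × 0.149 × 0.8770 = 0.13067
Sum = 0.86771
NRR = 0.485 × 0.86771 = 0.42084
With NRR below 1 the population is below replacement fertility.

0.421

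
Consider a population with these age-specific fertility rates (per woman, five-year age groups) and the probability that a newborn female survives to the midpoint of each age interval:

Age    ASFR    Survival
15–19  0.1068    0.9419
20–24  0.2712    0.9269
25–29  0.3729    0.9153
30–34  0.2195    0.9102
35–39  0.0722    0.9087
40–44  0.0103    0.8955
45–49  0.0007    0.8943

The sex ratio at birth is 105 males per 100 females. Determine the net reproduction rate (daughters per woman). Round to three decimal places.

2.362

Proportion female at birth = 100 / (100 + 105) = 0.48780.
Weighting each age-specific rate by interval width and survival:
  15–19: 5 × 0.1068 × 0.9419 = 0.50297
  20–24: 5 × 0.2712 × 0.9269 = 1.25688
  25–29: 5 × 0.3729 × 0.9153 = 1.70658
  30–34: 5 × 0.2195 × 0.9102 = 0.99894
  35–39: 5 × 0.0722 × 0.9087 = 0.32804
  40–44: 5 × 0.0103 × 0.8955 = 0.04612
  45–49: 5 × 0.0007 × 0.8943 = 0.00313
Sum = 4.84266
NRR = 0.48780 × 4.84266 = 2.36225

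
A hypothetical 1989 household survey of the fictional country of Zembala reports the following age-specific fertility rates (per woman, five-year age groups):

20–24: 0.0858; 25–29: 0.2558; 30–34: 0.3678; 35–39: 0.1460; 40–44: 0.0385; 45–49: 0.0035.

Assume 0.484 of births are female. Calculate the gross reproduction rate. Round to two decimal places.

Proportion female at birth = 0.484.
Sum of ASFRs = 0.0858 + 0.2558 + 0.3678 + 0.1460 + 0.0385 + 0.0035 = 0.8974
TFR = 5 × 0.8974 = 4.487
GRR = 0.484 × 4.487 = 2.17171

2.17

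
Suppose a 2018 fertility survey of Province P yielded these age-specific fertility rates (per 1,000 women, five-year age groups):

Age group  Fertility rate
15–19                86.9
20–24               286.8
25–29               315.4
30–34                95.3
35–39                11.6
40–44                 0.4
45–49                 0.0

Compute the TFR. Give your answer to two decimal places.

Sum of ASFRs = 86.9 + 286.8 + 315.4 + 95.3 + 11.6 + 0.4 + 0.0 = 796.4
TFR = 5 × 796.4 / 1000 = 3.982

3.98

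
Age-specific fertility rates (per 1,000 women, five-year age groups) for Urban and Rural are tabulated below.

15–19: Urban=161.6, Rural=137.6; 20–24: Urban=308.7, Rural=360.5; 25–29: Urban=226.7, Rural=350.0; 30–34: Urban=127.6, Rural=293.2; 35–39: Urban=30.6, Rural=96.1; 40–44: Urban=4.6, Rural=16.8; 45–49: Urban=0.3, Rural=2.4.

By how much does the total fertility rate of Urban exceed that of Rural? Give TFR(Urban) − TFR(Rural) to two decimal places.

Urban:
  Sum of ASFRs = 161.6 + 308.7 + 226.7 + 127.6 + 30.6 + 4.6 + 0.3 = 860.1
  TFR = 5 × 860.1 / 1000 = 4.3005
Rural:
  Sum of ASFRs = 137.6 + 360.5 + 350.0 + 293.2 + 96.1 + 16.8 + 2.4 = 1256.6
  TFR = 5 × 1256.6 / 1000 = 6.283
Difference = 4.3005 − 6.283 = -1.9825

-1.98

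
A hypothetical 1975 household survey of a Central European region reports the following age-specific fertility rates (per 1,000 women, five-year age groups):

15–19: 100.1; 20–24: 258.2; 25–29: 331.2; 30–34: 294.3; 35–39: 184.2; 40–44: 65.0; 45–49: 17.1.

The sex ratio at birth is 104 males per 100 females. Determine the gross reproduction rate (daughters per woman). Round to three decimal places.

3.064

Proportion female at birth = 100 / (100 + 104) = 0.49020.
Sum of ASFRs = 100.1 + 258.2 + 331.2 + 294.3 + 184.2 + 65.0 + 17.1 = 1250.1
TFR = 5 × 1250.1 / 1000 = 6.2505
GRR = 0.49020 × 6.2505 = 3.06400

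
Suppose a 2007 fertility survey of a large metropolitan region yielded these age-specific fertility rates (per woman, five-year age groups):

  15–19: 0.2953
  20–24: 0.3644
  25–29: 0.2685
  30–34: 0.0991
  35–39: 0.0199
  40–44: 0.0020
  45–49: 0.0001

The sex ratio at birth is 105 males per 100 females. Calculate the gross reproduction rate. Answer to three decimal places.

Proportion female at birth = 100 / (100 + 105) = 0.48780.
Sum of ASFRs = 0.2953 + 0.3644 + 0.2685 + 0.0991 + 0.0199 + 0.0020 + 0.0001 = 1.0493
TFR = 5 × 1.0493 = 5.2465
GRR = 0.48780 × 5.2465 = 2.55924

2.559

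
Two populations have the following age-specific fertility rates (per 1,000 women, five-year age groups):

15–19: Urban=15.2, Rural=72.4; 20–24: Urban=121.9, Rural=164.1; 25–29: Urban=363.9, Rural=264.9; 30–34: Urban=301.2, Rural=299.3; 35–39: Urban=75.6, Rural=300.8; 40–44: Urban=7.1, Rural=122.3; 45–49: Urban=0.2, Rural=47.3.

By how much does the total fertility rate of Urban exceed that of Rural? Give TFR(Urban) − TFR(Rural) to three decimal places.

-1.930

Urban:
  Sum of ASFRs = 15.2 + 121.9 + 363.9 + 301.2 + 75.6 + 7.1 + 0.2 = 885.1
  TFR = 5 × 885.1 / 1000 = 4.4255
Rural:
  Sum of ASFRs = 72.4 + 164.1 + 264.9 + 299.3 + 300.8 + 122.3 + 47.3 = 1271.1
  TFR = 5 × 1271.1 / 1000 = 6.3555
Difference = 4.4255 − 6.3555 = -1.93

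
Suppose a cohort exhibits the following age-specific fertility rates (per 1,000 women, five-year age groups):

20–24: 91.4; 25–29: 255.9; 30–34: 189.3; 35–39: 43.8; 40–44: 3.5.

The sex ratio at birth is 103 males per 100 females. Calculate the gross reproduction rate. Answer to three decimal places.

1.438

Proportion female at birth = 100 / (100 + 103) = 0.49261.
Sum of ASFRs = 91.4 + 255.9 + 189.3 + 43.8 + 3.5 = 583.9
TFR = 5 × 583.9 / 1000 = 2.9195
GRR = 0.49261 × 2.9195 = 1.43817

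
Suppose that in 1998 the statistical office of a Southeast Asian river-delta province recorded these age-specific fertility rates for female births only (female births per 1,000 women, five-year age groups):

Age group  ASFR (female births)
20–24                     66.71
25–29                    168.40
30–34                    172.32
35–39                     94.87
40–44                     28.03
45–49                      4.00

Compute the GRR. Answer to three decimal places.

Sum of female ASFRs = 66.71 + 168.40 + 172.32 + 94.87 + 28.03 + 4.00 = 534.33
GRR = 5 × 534.33 / 1000 = 2.67165

2.672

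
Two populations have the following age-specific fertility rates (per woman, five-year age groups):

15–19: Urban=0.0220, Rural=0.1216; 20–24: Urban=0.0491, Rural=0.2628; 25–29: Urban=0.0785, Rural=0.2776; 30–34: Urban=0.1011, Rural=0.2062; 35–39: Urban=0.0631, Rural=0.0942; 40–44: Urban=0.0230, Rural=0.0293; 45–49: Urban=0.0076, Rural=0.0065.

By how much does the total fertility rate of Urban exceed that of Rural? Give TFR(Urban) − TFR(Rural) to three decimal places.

Urban:
  Sum of ASFRs = 0.0220 + 0.0491 + 0.0785 + 0.1011 + 0.0631 + 0.0230 + 0.0076 = 0.3444
  TFR = 5 × 0.3444 = 1.722
Rural:
  Sum of ASFRs = 0.1216 + 0.2628 + 0.2776 + 0.2062 + 0.0942 + 0.0293 + 0.0065 = 0.9982
  TFR = 5 × 0.9982 = 4.991
Difference = 1.722 − 4.991 = -3.269

-3.269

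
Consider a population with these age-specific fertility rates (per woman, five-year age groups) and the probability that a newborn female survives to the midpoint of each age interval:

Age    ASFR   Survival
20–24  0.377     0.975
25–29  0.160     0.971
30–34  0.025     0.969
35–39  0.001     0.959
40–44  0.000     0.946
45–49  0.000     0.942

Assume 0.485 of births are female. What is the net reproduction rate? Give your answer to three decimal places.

1.329

Proportion female at birth = 0.485.
Per-age-group product (5 × ASFR × survival probability):
  20–24: 5 × 0.377 × 0.975 = 1.83788
  25–29: 5 × 0.160 × 0.971 = 0.77680
  30–34: 5 × 0.025 × 0.969 = 0.12113
  35–39: 5 × 0.001 × 0.959 = 0.00480
  40–44: 5 × 0.000 × 0.946 = 0.00000
  45–49: 5 × 0.000 × 0.942 = 0.00000
Sum = 2.74061
NRR = 0.485 × 2.74061 = 1.32920
With NRR above 1 the population is above replacement fertility.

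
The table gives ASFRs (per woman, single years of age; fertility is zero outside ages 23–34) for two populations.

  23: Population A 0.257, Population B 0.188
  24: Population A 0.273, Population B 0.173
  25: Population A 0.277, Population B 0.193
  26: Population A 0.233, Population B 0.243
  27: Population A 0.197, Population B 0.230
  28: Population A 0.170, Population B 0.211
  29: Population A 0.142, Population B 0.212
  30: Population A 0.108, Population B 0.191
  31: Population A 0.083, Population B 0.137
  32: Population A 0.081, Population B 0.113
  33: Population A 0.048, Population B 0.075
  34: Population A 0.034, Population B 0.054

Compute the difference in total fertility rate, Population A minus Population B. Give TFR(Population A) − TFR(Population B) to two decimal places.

-0.12

Population A:
  Sum of ASFRs = 0.257 + 0.273 + 0.277 + 0.233 + 0.197 + 0.170 + 0.142 + 0.108 + 0.083 + 0.081 + 0.048 + 0.034 = 1.903
  TFR = 1.903
Population B:
  Sum of ASFRs = 0.188 + 0.173 + 0.193 + 0.243 + 0.230 + 0.211 + 0.212 + 0.191 + 0.137 + 0.113 + 0.075 + 0.054 = 2.020
  TFR = 2.02
Difference = 1.903 − 2.02 = -0.117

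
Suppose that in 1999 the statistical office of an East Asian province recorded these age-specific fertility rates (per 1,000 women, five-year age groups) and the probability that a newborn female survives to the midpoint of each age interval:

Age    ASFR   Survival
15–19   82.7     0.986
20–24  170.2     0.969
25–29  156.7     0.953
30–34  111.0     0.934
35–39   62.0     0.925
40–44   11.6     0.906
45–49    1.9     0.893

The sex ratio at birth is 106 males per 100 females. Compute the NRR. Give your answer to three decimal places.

Proportion female at birth = 100 / (100 + 106) = 0.48544.
Per-age-group product (5 × ASFR × survival probability):
  15–19: 5 × 82.7/1000 × 0.986 = 0.40771
  20–24: 5 × 170.2/1000 × 0.969 = 0.82462
  25–29: 5 × 156.7/1000 × 0.953 = 0.74668
  30–34: 5 × 111.0/1000 × 0.934 = 0.51837
  35–39: 5 × 62.0/1000 × 0.925 = 0.28675
  40–44: 5 × 11.6/1000 × 0.906 = 0.05255
  45–49: 5 × 1.9/1000 × 0.893 = 0.00848
Sum = 2.84516
NRR = 0.48544 × 2.84516 = 1.38115
NRR > 1, so each generation more than replaces itself.

1.381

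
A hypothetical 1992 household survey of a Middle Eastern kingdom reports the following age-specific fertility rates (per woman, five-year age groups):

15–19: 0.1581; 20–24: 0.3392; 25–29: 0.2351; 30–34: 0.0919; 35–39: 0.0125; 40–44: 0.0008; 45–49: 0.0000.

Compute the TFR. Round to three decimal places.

Sum of ASFRs = 0.1581 + 0.3392 + 0.2351 + 0.0919 + 0.0125 + 0.0008 + 0.0000 = 0.8376
TFR = 5 × 0.8376 = 4.188

4.188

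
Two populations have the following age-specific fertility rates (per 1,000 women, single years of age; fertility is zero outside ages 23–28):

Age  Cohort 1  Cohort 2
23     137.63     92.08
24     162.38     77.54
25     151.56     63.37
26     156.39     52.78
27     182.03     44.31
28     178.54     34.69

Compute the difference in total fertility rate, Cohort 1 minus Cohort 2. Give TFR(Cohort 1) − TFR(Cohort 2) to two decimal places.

Cohort 1:
  Sum of ASFRs = 137.63 + 162.38 + 151.56 + 156.39 + 182.03 + 178.54 = 968.53
  TFR = 968.53 / 1000 = 0.96853
Cohort 2:
  Sum of ASFRs = 92.08 + 77.54 + 63.37 + 52.78 + 44.31 + 34.69 = 364.77
  TFR = 364.77 / 1000 = 0.36477
Difference = 0.96853 − 0.36477 = 0.60376

0.60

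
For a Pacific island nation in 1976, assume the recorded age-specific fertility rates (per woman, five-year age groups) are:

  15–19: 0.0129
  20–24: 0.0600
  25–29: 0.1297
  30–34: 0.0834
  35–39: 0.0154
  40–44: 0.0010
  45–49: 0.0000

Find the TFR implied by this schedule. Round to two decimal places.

1.51

Sum of ASFRs = 0.0129 + 0.0600 + 0.1297 + 0.0834 + 0.0154 + 0.0010 + 0.0000 = 0.3024
TFR = 5 × 0.3024 = 1.512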